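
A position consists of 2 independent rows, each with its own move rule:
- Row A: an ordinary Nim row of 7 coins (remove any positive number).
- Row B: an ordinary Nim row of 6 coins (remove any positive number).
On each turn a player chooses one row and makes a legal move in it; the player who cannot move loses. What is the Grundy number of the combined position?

1

Row A is a plain Nim row of size 7, so its Grundy value is 7.
Row B is a plain Nim row of size 6, so its Grundy value is 6.
The value of a disjunctive sum is the nim-sum of the parts.
Combined value = 7 ⊕ 6 = 1.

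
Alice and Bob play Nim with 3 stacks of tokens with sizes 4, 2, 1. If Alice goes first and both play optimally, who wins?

Nim-sum: 4 ⊕ 2 ⊕ 1 = 7.
The nim-sum is 7 ≠ 0, so this is an N-position: the player to move can win; Alice has a winning move.

Alice wins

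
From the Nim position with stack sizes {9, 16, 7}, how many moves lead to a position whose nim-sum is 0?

Nim-sum: 9 ⊕ 16 ⊕ 7 = 30.
The overall nim-sum is X = 30. A stack of size p has a winning move iff p XOR X < p (reduce it to p XOR X).
  9: 9 XOR 30 = 23 ≥ 9 — no move.
  16: 16 XOR 30 = 14 < 16 — winning move (to 14).
  7: 7 XOR 30 = 25 ≥ 7 — no move.
That gives 1 winning move.

1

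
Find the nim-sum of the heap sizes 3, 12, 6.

Write each in binary and XOR column by column:
  0011  (3)
  1100  (12)
  0110  (6)
  ----
  1001  (9)

9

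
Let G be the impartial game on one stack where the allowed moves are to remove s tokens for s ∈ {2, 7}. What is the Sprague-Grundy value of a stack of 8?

2

Build the Grundy sequence with g(k) = mex{g(k−s) : s ∈ {2, 7}, s ≤ k}:
g(0) = mex{} = 0
g(1) = mex{} = 0
g(2) = mex{0} = 1
g(3) = mex{0} = 1
g(4) = mex{1} = 0
g(5) = mex{1} = 0
g(6) = mex{0} = 1
g(7) = mex{0} = 1
g(8) = mex{0,1} = 2
So g(8) = 2.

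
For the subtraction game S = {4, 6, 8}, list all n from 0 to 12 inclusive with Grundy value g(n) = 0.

0, 1, 2, 3, 12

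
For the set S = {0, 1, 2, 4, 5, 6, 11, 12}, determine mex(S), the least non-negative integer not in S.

3

The values 0, 1, 2 are all present; 3 is the first non-negative integer missing from the set.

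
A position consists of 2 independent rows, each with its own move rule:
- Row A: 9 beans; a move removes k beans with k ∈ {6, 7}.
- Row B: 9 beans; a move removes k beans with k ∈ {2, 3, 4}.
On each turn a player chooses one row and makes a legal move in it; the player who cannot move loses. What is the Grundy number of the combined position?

0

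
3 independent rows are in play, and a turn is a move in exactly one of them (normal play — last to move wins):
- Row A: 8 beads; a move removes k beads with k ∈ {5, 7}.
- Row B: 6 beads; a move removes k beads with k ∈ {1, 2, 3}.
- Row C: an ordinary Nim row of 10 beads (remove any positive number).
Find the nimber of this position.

9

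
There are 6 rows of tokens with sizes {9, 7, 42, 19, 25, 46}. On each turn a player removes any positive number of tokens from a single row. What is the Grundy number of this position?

Write each in binary and XOR column by column:
  001001  (9)
  000111  (7)
  101010  (42)
  010011  (19)
  011001  (25)
  101110  (46)
  ------
  000000  (0)

0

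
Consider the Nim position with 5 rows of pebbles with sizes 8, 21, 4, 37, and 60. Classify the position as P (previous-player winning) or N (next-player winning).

In binary:
  001000  (8)
  010101  (21)
  000100  (4)
  100101  (37)
  111100  (60)
  ------
  000000  (0)
The nim-sum is 0, so this is a P-position: the player to move is in a losing position under optimal play.

P-position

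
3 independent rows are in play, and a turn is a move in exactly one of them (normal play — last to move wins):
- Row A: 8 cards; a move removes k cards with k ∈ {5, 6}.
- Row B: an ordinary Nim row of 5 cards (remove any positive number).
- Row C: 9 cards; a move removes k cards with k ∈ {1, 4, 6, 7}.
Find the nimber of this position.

Grundy values for row A (subtraction set {5, 6}):
g(0) = mex{} = 0
g(1) = mex{} = 0
g(2) = mex{} = 0
g(3) = mex{} = 0
g(4) = mex{} = 0
g(5) = mex{0} = 1
g(6) = mex{0} = 1
g(7) = mex{0} = 1
g(8) = mex{0} = 1
So g(8) = 1.
Row B is a plain Nim row of size 5, so its Grundy value is 5.
Grundy values for row C (subtraction set {1, 4, 6, 7}):
k:     0  1  2  3  4  5  6  7  8  9
g(k):  0  1  0  1  2  0  1  2  3  2
So g(9) = 2.
The value of a disjunctive sum is the nim-sum of the parts.
Combined value = 1 XOR 5 XOR 2 = 6.

6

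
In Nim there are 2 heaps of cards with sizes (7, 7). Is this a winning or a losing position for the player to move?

Write each in binary and XOR column by column:
  111  (7)
  111  (7)
  ---
  000  (0)
The nim-sum is 0, so this is a P-position: the player to move is in a losing position under optimal play.

Losing position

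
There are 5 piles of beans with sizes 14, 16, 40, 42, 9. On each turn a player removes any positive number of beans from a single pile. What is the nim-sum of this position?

21

Nim-sum: 14 XOR 16 XOR 40 XOR 42 XOR 9 = 21.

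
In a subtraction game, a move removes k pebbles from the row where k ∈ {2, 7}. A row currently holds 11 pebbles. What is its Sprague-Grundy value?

1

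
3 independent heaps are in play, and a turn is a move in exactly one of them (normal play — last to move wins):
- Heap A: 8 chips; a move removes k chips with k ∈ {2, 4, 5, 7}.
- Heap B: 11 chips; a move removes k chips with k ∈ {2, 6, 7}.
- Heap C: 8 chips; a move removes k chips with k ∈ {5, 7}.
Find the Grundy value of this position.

For heap A, compute g(0), g(1), … with moves {2, 4, 5, 7}:
k:     0  1  2  3  4  5  6  7  8
g(k):  0  0  1  1  2  2  3  3  4
So g(8) = 4.
Build the Grundy sequence for heap B with g(k) = mex{g(k−s) : s ∈ {2, 6, 7}, s ≤ k}:
g(0) = mex{} = 0
g(1) = mex{} = 0
g(2) = mex{0} = 1
g(3) = mex{0} = 1
g(4) = mex{1} = 0
g(5) = mex{1} = 0
g(6) = mex{0} = 1
g(7) = mex{0} = 1
g(8) = mex{0,1} = 2
g(9) = mex{1} = 0
g(10) = mex{0,1,2} = 3
g(11) = mex{0} = 1
So g(11) = 1.
For heap C, compute g(0), g(1), … with moves {5, 7}:
k:     0  1  2  3  4  5  6  7  8
g(k):  0  0  0  0  0  1  1  1  1
So g(8) = 1.
By the Sprague-Grundy theorem, the Grundy value of a sum of independent games is the XOR of the component values.
Combined value = 4 ⊕ 1 ⊕ 1 = 4.

4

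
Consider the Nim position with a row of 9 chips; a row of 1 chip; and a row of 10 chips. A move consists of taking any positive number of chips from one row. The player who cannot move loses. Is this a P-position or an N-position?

Nim-sum: 9 ^ 1 ^ 10 = 2.
The nim-sum is 2 ≠ 0, so this is an N-position: the player to move can win.

N-position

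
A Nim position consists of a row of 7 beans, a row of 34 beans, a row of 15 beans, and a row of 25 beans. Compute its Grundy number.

Nim-sum: 7 XOR 34 XOR 15 XOR 25 = 51.

51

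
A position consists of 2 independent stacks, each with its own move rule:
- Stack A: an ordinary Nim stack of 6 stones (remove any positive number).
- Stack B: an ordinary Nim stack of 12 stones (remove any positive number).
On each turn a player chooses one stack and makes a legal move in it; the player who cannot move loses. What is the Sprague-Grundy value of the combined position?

10

Stack A is a plain Nim stack of size 6, so its Grundy value is 6.
Stack B is a plain Nim stack of size 12, so its Grundy value is 12.
By the Sprague-Grundy theorem, the Grundy value of a sum of independent games is the XOR of the component values.
Combined value = 6 ⊕ 12 = 10.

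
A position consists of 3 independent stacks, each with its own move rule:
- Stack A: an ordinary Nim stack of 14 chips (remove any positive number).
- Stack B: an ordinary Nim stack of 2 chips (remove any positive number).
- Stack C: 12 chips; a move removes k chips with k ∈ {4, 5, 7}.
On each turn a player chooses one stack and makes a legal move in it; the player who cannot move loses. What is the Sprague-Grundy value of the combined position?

12

Stack A is a plain Nim stack of size 14, so its Grundy value is 14.
Stack B is a plain Nim stack of size 2, so its Grundy value is 2.
Grundy values for stack C (subtraction set {4, 5, 7}):
g(0) = mex{} = 0
g(1) = mex{} = 0
g(2) = mex{} = 0
g(3) = mex{} = 0
g(4) = mex{0} = 1
g(5) = mex{0} = 1
g(6) = mex{0} = 1
g(7) = mex{0} = 1
g(8) = mex{0,1} = 2
g(9) = mex{0,1} = 2
g(10) = mex{0,1} = 2
g(11) = mex{1} = 0
g(12) = mex{1,2} = 0
So g(12) = 0.
By the Sprague-Grundy theorem, the Grundy value of a sum of independent games is the XOR of the component values.
Combined value = 14 ⊕ 2 ⊕ 0 = 12.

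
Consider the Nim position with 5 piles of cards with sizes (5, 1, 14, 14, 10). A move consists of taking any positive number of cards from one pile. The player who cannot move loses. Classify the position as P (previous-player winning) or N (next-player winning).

N-position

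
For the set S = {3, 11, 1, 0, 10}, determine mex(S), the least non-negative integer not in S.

2

The values 0, 1 are all present; 2 is the first non-negative integer missing from the set.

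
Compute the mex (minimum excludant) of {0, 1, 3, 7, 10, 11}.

The values 0, 1 are all present; 2 is the first non-negative integer missing from the set.

2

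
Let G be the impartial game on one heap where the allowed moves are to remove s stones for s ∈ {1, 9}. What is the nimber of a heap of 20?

Build the Grundy sequence with g(k) = mex{g(k−s) : s ∈ {1, 9}, s ≤ k}:
k:     0  1  2  3  4  5  6  7  8  9 10 11 12 13 14 15 16 17 18 19 20
g(k):  0  1  0  1  0  1  0  1  0  1  0  1  0  1  0  1  0  1  0  1  0
So g(20) = 0.

0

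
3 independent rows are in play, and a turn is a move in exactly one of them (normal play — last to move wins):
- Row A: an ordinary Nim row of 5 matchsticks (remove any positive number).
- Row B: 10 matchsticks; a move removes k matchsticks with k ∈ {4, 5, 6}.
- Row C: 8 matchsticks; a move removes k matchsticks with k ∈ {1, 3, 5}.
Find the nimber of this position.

Row A is a plain Nim row of size 5, so its Grundy value is 5.
Build the Grundy sequence for row B with g(k) = mex{g(k−s) : s ∈ {4, 5, 6}, s ≤ k}:
k:     0  1  2  3  4  5  6  7  8  9 10
g(k):  0  0  0  0  1  1  1  1  2  2  0
So g(10) = 0.
Build the Grundy sequence for row C with g(k) = mex{g(k−s) : s ∈ {1, 3, 5}, s ≤ k}:
g(0) = mex{} = 0
g(1) = mex{0} = 1
g(2) = mex{1} = 0
g(3) = mex{0} = 1
g(4) = mex{1} = 0
g(5) = mex{0} = 1
g(6) = mex{1} = 0
g(7) = mex{0} = 1
g(8) = mex{1} = 0
So g(8) = 0.
The value of a disjunctive sum is the nim-sum of the parts.
Combined value = 5 ⊕ 0 ⊕ 0 = 5.

5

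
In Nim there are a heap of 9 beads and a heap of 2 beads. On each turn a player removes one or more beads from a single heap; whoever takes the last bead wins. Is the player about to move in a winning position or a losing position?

Nim-sum: 9 XOR 2 = 11.
The nim-sum is 11 ≠ 0, so this is an N-position: the player to move can win.

Winning position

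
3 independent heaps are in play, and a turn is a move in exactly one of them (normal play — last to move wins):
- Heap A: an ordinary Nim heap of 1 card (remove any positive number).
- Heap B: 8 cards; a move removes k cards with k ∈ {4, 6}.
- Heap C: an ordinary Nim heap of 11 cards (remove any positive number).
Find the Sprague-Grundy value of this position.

Heap A is a plain Nim heap of size 1, so its Grundy value is 1.
For heap B, compute g(0), g(1), … with moves {4, 6}:
k:     0  1  2  3  4  5  6  7  8
g(k):  0  0  0  0  1  1  1  1  2
So g(8) = 2.
Heap C is a plain Nim heap of size 11, so its Grundy value is 11.
The value of a disjunctive sum is the nim-sum of the parts.
Combined value = 1 XOR 2 XOR 11 = 8.

8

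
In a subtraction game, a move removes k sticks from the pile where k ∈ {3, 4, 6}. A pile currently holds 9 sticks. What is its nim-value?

Grundy values for subtraction set {3, 4, 6}:
k:     0  1  2  3  4  5  6  7  8  9
g(k):  0  0  0  1  1  1  2  2  2  0
So g(9) = 0.

0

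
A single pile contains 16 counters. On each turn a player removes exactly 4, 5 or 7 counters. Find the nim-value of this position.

1

Build the Grundy sequence with g(k) = mex{g(k−s) : s ∈ {4, 5, 7}, s ≤ k}:
k:     0  1  2  3  4  5  6  7  8  9 10 11 12 13 14 15 16
g(k):  0  0  0  0  1  1  1  1  2  2  2  0  0  0  0  1  1
So g(16) = 1.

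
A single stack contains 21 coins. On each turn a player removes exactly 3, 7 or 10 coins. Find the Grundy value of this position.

Compute g(0), g(1), … for moves {3, 7, 10}:
k:     0  1  2  3  4  5  6  7  8  9 10 11 12 13 14 15 16 17 18 19 20 21
g(k):  0  0  0  1  1  1  0  2  2  1  3  3  2  2  0  0  3  1  1  0  0  2
So g(21) = 2.

2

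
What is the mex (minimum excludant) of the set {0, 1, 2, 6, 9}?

The values 0, 1, 2 are all present; 3 is the first non-negative integer missing from the set.

3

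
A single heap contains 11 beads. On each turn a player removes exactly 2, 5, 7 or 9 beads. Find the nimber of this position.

3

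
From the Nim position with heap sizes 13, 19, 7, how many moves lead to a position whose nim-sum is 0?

1

Compute the nim-sum pairwise:
13 ⊕ 19 = 30
30 ⊕ 7 = 25
The overall nim-sum is X = 25. A heap of size p has a winning move iff p XOR X < p (reduce it to p XOR X).
  13: 13 XOR 25 = 20 ≥ 13 — no move.
  19: 19 XOR 25 = 10 < 19 — winning move (to 10).
  7: 7 XOR 25 = 30 ≥ 7 — no move.
That gives 1 winning move.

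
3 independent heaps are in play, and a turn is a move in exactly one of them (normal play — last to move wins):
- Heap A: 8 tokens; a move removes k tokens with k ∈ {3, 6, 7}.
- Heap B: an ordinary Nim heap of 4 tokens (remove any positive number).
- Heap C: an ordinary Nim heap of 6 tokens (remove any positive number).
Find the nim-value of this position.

0

Grundy values for heap A (subtraction set {3, 6, 7}):
k:     0  1  2  3  4  5  6  7  8
g(k):  0  0  0  1  1  1  2  2  2
So g(8) = 2.
Heap B is a plain Nim heap of size 4, so its Grundy value is 4.
Heap C is a plain Nim heap of size 6, so its Grundy value is 6.
By the Sprague-Grundy theorem, the Grundy value of a sum of independent games is the XOR of the component values.
Combined value = 2 XOR 4 XOR 6 = 0.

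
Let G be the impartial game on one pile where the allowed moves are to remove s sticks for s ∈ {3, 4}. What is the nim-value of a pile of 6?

Build the Grundy sequence with g(k) = mex{g(k−s) : s ∈ {3, 4}, s ≤ k}:
k:     0  1  2  3  4  5  6
g(k):  0  0  0  1  1  1  2
So g(6) = 2.

2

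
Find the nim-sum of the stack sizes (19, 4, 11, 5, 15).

Bitwise XOR of the heap sizes:
  10011  (19)
  00100  (4)
  01011  (11)
  00101  (5)
  01111  (15)
  -----
  10110  (22)

22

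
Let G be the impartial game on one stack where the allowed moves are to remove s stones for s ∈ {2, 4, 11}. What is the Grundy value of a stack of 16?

1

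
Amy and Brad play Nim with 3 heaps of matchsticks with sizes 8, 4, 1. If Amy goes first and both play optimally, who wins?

Amy wins

Bitwise XOR of the heap sizes:
  1000  (8)
  0100  (4)
  0001  (1)
  ----
  1101  (13)
The nim-sum is 13 ≠ 0, so this is an N-position: the player to move can win; Amy has a winning move.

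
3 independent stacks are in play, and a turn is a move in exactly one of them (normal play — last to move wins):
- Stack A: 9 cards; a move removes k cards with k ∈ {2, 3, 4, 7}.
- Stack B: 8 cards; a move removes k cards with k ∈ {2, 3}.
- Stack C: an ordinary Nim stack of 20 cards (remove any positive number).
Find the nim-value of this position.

17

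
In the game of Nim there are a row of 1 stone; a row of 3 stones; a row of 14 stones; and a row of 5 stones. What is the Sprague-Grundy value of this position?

9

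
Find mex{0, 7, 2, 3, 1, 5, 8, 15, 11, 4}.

The values 0, 1, 2, 3, 4, 5 are all present; 6 is the first non-negative integer missing from the set.

6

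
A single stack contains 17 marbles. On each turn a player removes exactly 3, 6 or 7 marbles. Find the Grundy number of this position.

2

Compute g(0), g(1), … for moves {3, 6, 7}:
k:     0  1  2  3  4  5  6  7  8  9 10 11 12 13 14 15 16 17
g(k):  0  0  0  1  1  1  2  2  2  3  0  0  0  1  1  1  2  2
So g(17) = 2.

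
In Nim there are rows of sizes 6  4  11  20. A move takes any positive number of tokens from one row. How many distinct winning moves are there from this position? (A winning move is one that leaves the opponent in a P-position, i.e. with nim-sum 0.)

1

Compute the nim-sum pairwise:
6 ⊕ 4 = 2
2 ⊕ 11 = 9
9 ⊕ 20 = 29
The overall nim-sum is X = 29. A row of size p has a winning move iff p XOR X < p (reduce it to p XOR X).
  6: 6 XOR 29 = 27 ≥ 6 — no move.
  4: 4 XOR 29 = 25 ≥ 4 — no move.
  11: 11 XOR 29 = 22 ≥ 11 — no move.
  20: 20 XOR 29 = 9 < 20 — winning move (to 9).
That gives 1 winning move.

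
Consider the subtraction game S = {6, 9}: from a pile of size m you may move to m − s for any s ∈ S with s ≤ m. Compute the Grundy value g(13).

Build the Grundy sequence with g(k) = mex{g(k−s) : s ∈ {6, 9}, s ≤ k}:
k:     0  1  2  3  4  5  6  7  8  9 10 11 12 13
g(k):  0  0  0  0  0  0  1  1  1  1  1  1  2  2
So g(13) = 2.

2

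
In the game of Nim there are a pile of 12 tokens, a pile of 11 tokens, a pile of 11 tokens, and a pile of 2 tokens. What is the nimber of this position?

14

Compute the nim-sum pairwise:
12 ^ 11 = 7
7 ^ 11 = 12
12 ^ 2 = 14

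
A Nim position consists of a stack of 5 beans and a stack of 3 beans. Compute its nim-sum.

6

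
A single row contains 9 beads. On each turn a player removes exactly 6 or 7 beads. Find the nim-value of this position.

Compute g(0), g(1), … for moves {6, 7}:
g(0) = mex{} = 0
g(1) = mex{} = 0
g(2) = mex{} = 0
g(3) = mex{} = 0
g(4) = mex{} = 0
g(5) = mex{} = 0
g(6) = mex{0} = 1
g(7) = mex{0} = 1
g(8) = mex{0} = 1
g(9) = mex{0} = 1
So g(9) = 1.

1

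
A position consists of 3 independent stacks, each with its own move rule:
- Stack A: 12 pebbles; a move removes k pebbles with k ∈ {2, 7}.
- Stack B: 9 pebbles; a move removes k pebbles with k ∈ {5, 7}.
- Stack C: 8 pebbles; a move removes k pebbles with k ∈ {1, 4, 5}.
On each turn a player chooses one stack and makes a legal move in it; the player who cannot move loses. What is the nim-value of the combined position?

0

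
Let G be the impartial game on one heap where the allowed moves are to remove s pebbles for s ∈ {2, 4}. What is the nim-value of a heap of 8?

1

Build the Grundy sequence with g(k) = mex{g(k−s) : s ∈ {2, 4}, s ≤ k}:
g(0) = mex{} = 0
g(1) = mex{} = 0
g(2) = mex{0} = 1
g(3) = mex{0} = 1
g(4) = mex{0,1} = 2
g(5) = mex{0,1} = 2
g(6) = mex{1,2} = 0
g(7) = mex{1,2} = 0
g(8) = mex{0,2} = 1
So g(8) = 1.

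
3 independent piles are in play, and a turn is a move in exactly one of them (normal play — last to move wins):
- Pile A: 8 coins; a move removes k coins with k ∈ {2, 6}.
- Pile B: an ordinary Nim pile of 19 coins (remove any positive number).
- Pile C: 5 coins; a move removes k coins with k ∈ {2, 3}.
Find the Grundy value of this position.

19

Grundy values for pile A (subtraction set {2, 6}):
g(0) = mex{} = 0
g(1) = mex{} = 0
g(2) = mex{0} = 1
g(3) = mex{0} = 1
g(4) = mex{1} = 0
g(5) = mex{1} = 0
g(6) = mex{0} = 1
g(7) = mex{0} = 1
g(8) = mex{1} = 0
So g(8) = 0.
Pile B is a plain Nim pile of size 19, so its Grundy value is 19.
Build the Grundy sequence for pile C with g(k) = mex{g(k−s) : s ∈ {2, 3}, s ≤ k}:
g(0) = mex{} = 0
g(1) = mex{} = 0
g(2) = mex{0} = 1
g(3) = mex{0} = 1
g(4) = mex{0,1} = 2
g(5) = mex{1} = 0
So g(5) = 0.
By the Sprague-Grundy theorem, the Grundy value of a sum of independent games is the XOR of the component values.
Combined value = 0 ⊕ 19 ⊕ 0 = 19.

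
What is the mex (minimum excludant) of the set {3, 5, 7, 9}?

0 is not in the set, so the mex is 0.

0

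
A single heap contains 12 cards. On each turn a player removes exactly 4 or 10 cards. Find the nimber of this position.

Compute g(0), g(1), … for moves {4, 10}:
g(0) = mex{} = 0
g(1) = mex{} = 0
g(2) = mex{} = 0
g(3) = mex{} = 0
g(4) = mex{0} = 1
g(5) = mex{0} = 1
g(6) = mex{0} = 1
g(7) = mex{0} = 1
g(8) = mex{1} = 0
g(9) = mex{1} = 0
g(10) = mex{0,1} = 2
g(11) = mex{0,1} = 2
g(12) = mex{0} = 1
So g(12) = 1.

1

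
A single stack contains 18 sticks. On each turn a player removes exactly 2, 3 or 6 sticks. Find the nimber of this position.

0

Compute g(0), g(1), … for moves {2, 3, 6}:
k:     0  1  2  3  4  5  6  7  8  9 10 11 12 13 14 15 16 17 18
g(k):  0  0  1  1  2  0  3  1  2  0  0  1  1  2  0  3  1  2  0
So g(18) = 0.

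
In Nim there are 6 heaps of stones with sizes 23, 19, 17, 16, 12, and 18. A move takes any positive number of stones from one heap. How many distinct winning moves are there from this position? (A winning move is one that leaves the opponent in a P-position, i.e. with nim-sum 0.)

Compute the nim-sum pairwise:
23 XOR 19 = 4
4 XOR 17 = 21
21 XOR 16 = 5
5 XOR 12 = 9
9 XOR 18 = 27
The overall nim-sum is X = 27. A heap of size p has a winning move iff p XOR X < p (reduce it to p XOR X).
  23: 23 XOR 27 = 12 < 23 — winning move (to 12).
  19: 19 XOR 27 = 8 < 19 — winning move (to 8).
  17: 17 XOR 27 = 10 < 17 — winning move (to 10).
  16: 16 XOR 27 = 11 < 16 — winning move (to 11).
  12: 12 XOR 27 = 23 ≥ 12 — no move.
  18: 18 XOR 27 = 9 < 18 — winning move (to 9).
That gives 5 winning moves.

5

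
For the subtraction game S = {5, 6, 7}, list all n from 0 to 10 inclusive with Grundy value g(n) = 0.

0, 1, 2, 3, 4

Grundy values for subtraction set {5, 6, 7}:
g(0) = mex{} = 0
g(1) = mex{} = 0
g(2) = mex{} = 0
g(3) = mex{} = 0
g(4) = mex{} = 0
g(5) = mex{0} = 1
g(6) = mex{0} = 1
g(7) = mex{0} = 1
g(8) = mex{0} = 1
g(9) = mex{0} = 1
g(10) = mex{0,1} = 2
The P-positions (g = 0) in 0..10 are 0, 1, 2, 3, 4.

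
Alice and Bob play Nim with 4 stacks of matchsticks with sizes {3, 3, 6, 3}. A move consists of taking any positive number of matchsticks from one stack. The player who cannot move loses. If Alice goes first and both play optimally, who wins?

Alice wins

Compute the nim-sum pairwise:
3 ^ 3 = 0
0 ^ 6 = 6
6 ^ 3 = 5
The nim-sum is 5 ≠ 0, so this is an N-position: the player to move can win; Alice has a winning move.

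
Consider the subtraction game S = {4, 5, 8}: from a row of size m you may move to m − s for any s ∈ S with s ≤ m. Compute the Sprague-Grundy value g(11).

Grundy values for subtraction set {4, 5, 8}:
k:     0  1  2  3  4  5  6  7  8  9 10 11
g(k):  0  0  0  0  1  1  1  1  2  2  2  2
So g(11) = 2.

2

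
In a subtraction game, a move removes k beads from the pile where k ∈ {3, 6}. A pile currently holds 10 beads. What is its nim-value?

Grundy values for subtraction set {3, 6}:
k:     0  1  2  3  4  5  6  7  8  9 10
g(k):  0  0  0  1  1  1  2  2  2  0  0
So g(10) = 0.

0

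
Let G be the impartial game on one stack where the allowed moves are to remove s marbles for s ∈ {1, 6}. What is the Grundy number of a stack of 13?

2

Grundy values for subtraction set {1, 6}:
g(0) = mex{} = 0
g(1) = mex{0} = 1
g(2) = mex{1} = 0
g(3) = mex{0} = 1
g(4) = mex{1} = 0
g(5) = mex{0} = 1
g(6) = mex{0,1} = 2
g(7) = mex{1,2} = 0
g(8) = mex{0} = 1
g(9) = mex{1} = 0
g(10) = mex{0} = 1
g(11) = mex{1} = 0
g(12) = mex{0,2} = 1
g(13) = mex{0,1} = 2
So g(13) = 2.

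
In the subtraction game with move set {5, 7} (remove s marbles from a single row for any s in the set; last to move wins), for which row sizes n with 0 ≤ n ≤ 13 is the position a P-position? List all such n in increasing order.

0, 1, 2, 3, 4, 12, 13

Compute g(0), g(1), … for moves {5, 7}:
g(0) = mex{} = 0
g(1) = mex{} = 0
g(2) = mex{} = 0
g(3) = mex{} = 0
g(4) = mex{} = 0
g(5) = mex{0} = 1
g(6) = mex{0} = 1
g(7) = mex{0} = 1
g(8) = mex{0} = 1
g(9) = mex{0} = 1
g(10) = mex{0,1} = 2
g(11) = mex{0,1} = 2
g(12) = mex{1} = 0
g(13) = mex{1} = 0
The P-positions (g = 0) in 0..13 are 0, 1, 2, 3, 4, 12, 13.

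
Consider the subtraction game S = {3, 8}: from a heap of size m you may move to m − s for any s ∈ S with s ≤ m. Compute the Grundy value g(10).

1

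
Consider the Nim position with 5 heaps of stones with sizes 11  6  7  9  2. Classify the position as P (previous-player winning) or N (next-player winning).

In binary:
  1011  (11)
  0110  (6)
  0111  (7)
  1001  (9)
  0010  (2)
  ----
  0001  (1)
The nim-sum is 1 ≠ 0, so this is an N-position: the player to move can win.

N-position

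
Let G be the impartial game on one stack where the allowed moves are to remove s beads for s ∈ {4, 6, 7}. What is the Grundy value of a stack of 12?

0

Grundy values for subtraction set {4, 6, 7}:
g(0) = mex{} = 0
g(1) = mex{} = 0
g(2) = mex{} = 0
g(3) = mex{} = 0
g(4) = mex{0} = 1
g(5) = mex{0} = 1
g(6) = mex{0} = 1
g(7) = mex{0} = 1
g(8) = mex{0,1} = 2
g(9) = mex{0,1} = 2
g(10) = mex{0,1} = 2
g(11) = mex{1} = 0
g(12) = mex{1,2} = 0
So g(12) = 0.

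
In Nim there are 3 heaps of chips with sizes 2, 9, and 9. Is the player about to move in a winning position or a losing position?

Winning position

Nim-sum: 2 XOR 9 XOR 9 = 2.
The nim-sum is 2 ≠ 0, so this is an N-position: the player to move can win.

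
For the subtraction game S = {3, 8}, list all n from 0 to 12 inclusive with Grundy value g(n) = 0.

0, 1, 2, 6, 7, 11, 12

Compute g(0), g(1), … for moves {3, 8}:
g(0) = mex{} = 0
g(1) = mex{} = 0
g(2) = mex{} = 0
g(3) = mex{0} = 1
g(4) = mex{0} = 1
g(5) = mex{0} = 1
g(6) = mex{1} = 0
g(7) = mex{1} = 0
g(8) = mex{0,1} = 2
g(9) = mex{0} = 1
g(10) = mex{0} = 1
g(11) = mex{1,2} = 0
g(12) = mex{1} = 0
The P-positions (g = 0) in 0..12 are 0, 1, 2, 6, 7, 11, 12.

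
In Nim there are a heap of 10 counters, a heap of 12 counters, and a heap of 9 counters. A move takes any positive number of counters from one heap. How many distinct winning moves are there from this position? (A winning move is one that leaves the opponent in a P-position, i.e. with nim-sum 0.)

Compute the nim-sum pairwise:
10 ^ 12 = 6
6 ^ 9 = 15
The overall nim-sum is X = 15. A heap of size p has a winning move iff p XOR X < p (reduce it to p XOR X).
  10: 10 XOR 15 = 5 < 10 — winning move (to 5).
  12: 12 XOR 15 = 3 < 12 — winning move (to 3).
  9: 9 XOR 15 = 6 < 9 — winning move (to 6).
That gives 3 winning moves.

3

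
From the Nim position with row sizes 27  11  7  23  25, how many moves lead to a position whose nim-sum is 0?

3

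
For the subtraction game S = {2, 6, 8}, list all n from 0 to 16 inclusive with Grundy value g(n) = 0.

Build the Grundy sequence with g(k) = mex{g(k−s) : s ∈ {2, 6, 8}, s ≤ k}:
k:     0  1  2  3  4  5  6  7  8  9 10 11 12 13 14 15 16
g(k):  0  0  1  1  0  0  1  1  2  2  3  3  2  2  0  0  1
The P-positions (g = 0) in 0..16 are 0, 1, 4, 5, 14, 15.

0, 1, 4, 5, 14, 15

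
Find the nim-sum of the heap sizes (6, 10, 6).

10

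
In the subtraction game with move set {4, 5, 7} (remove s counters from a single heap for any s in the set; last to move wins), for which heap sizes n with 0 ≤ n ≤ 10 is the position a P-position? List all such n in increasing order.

0, 1, 2, 3

Build the Grundy sequence with g(k) = mex{g(k−s) : s ∈ {4, 5, 7}, s ≤ k}:
g(0) = mex{} = 0
g(1) = mex{} = 0
g(2) = mex{} = 0
g(3) = mex{} = 0
g(4) = mex{0} = 1
g(5) = mex{0} = 1
g(6) = mex{0} = 1
g(7) = mex{0} = 1
g(8) = mex{0,1} = 2
g(9) = mex{0,1} = 2
g(10) = mex{0,1} = 2
The P-positions (g = 0) in 0..10 are 0, 1, 2, 3.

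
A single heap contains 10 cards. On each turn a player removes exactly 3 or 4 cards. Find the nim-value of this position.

1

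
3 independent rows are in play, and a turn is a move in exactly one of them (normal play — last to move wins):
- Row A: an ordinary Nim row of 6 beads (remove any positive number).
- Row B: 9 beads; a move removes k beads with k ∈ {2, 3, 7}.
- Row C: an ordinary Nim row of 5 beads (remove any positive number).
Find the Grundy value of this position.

Row A is a plain Nim row of size 6, so its Grundy value is 6.
Build the Grundy sequence for row B with g(k) = mex{g(k−s) : s ∈ {2, 3, 7}, s ≤ k}:
g(0) = mex{} = 0
g(1) = mex{} = 0
g(2) = mex{0} = 1
g(3) = mex{0} = 1
g(4) = mex{0,1} = 2
g(5) = mex{1} = 0
g(6) = mex{1,2} = 0
g(7) = mex{0,2} = 1
g(8) = mex{0} = 1
g(9) = mex{0,1} = 2
So g(9) = 2.
Row C is a plain Nim row of size 5, so its Grundy value is 5.
The value of a disjunctive sum is the nim-sum of the parts.
Combined value = 6 ⊕ 2 ⊕ 5 = 1.

1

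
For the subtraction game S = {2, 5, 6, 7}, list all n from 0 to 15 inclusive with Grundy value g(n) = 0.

0, 1, 4, 12, 13

Build the Grundy sequence with g(k) = mex{g(k−s) : s ∈ {2, 5, 6, 7}, s ≤ k}:
k:     0  1  2  3  4  5  6  7  8  9 10 11 12 13 14 15
g(k):  0  0  1  1  0  2  1  3  2  2  3  3  0  0  1  1
The P-positions (g = 0) in 0..15 are 0, 1, 4, 12, 13.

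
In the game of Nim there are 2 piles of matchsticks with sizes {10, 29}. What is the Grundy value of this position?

Compute the nim-sum pairwise:
10 ^ 29 = 23

23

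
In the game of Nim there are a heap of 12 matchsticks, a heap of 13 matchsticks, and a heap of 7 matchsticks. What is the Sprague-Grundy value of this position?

In binary:
  1100  (12)
  1101  (13)
  0111  (7)
  ----
  0110  (6)

6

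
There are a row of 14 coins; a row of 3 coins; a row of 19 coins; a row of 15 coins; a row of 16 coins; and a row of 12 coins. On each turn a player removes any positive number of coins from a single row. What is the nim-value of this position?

Nim-sum: 14 XOR 3 XOR 19 XOR 15 XOR 16 XOR 12 = 13.

13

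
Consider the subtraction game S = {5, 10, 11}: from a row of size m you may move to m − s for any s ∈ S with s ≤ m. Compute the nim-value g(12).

2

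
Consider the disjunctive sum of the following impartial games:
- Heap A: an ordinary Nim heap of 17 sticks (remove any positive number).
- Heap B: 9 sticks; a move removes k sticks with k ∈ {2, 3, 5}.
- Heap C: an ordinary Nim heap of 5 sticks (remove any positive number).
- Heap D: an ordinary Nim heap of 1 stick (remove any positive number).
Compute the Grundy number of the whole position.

Heap A is a plain Nim heap of size 17, so its Grundy value is 17.
Grundy values for heap B (subtraction set {2, 3, 5}):
k:     0  1  2  3  4  5  6  7  8  9
g(k):  0  0  1  1  2  2  3  0  0  1
So g(9) = 1.
Heap C is a plain Nim heap of size 5, so its Grundy value is 5.
Heap D is a plain Nim heap of size 1, so its Grundy value is 1.
By the Sprague-Grundy theorem, the Grundy value of a sum of independent games is the XOR of the component values.
Combined value = 17 ⊕ 1 ⊕ 5 ⊕ 1 = 20.

20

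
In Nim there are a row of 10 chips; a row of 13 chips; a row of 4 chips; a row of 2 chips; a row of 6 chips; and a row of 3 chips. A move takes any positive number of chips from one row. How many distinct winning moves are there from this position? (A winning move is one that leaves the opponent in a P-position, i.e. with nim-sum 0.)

Compute the nim-sum pairwise:
10 XOR 13 = 7
7 XOR 4 = 3
3 XOR 2 = 1
1 XOR 6 = 7
7 XOR 3 = 4
The overall nim-sum is X = 4. A row of size p has a winning move iff p XOR X < p (reduce it to p XOR X).
  10: 10 XOR 4 = 14 ≥ 10 — no move.
  13: 13 XOR 4 = 9 < 13 — winning move (to 9).
  4: 4 XOR 4 = 0 < 4 — winning move (to 0).
  2: 2 XOR 4 = 6 ≥ 2 — no move.
  6: 6 XOR 4 = 2 < 6 — winning move (to 2).
  3: 3 XOR 4 = 7 ≥ 3 — no move.
That gives 3 winning moves.

3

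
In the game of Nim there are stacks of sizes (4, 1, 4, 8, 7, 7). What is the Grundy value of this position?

9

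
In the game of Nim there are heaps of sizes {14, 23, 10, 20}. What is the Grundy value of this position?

7

Bitwise XOR of the heap sizes:
  01110  (14)
  10111  (23)
  01010  (10)
  10100  (20)
  -----
  00111  (7)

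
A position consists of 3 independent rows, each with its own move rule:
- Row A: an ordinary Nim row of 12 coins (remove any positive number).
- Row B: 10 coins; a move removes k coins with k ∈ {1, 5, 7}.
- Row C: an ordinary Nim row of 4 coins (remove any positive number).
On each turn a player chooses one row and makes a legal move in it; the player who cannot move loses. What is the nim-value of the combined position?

Row A is a plain Nim row of size 12, so its Grundy value is 12.
Build the Grundy sequence for row B with g(k) = mex{g(k−s) : s ∈ {1, 5, 7}, s ≤ k}:
k:     0  1  2  3  4  5  6  7  8  9 10
g(k):  0  1  0  1  0  1  0  1  0  1  0
So g(10) = 0.
Row C is a plain Nim row of size 4, so its Grundy value is 4.
The value of a disjunctive sum is the nim-sum of the parts.
Combined value = 12 XOR 0 XOR 4 = 8.

8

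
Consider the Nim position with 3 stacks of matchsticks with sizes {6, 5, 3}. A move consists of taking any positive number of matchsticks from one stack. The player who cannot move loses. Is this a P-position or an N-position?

Nim-sum: 6 ^ 5 ^ 3 = 0.
The nim-sum is 0, so this is a P-position: the player to move is in a losing position under optimal play.

P-position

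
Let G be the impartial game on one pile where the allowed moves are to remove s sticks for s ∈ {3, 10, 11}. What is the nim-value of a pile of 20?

0

Grundy values for subtraction set {3, 10, 11}:
k:     0  1  2  3  4  5  6  7  8  9 10 11 12 13 14 15 16 17 18 19 20
g(k):  0  0  0  1  1  1  0  0  0  1  1  1  2  2  0  0  3  1  1  2  0
So g(20) = 0.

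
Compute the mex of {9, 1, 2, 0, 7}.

3

The values 0, 1, 2 are all present; 3 is the first non-negative integer missing from the set.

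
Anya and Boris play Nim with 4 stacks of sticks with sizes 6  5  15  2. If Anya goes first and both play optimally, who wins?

Compute the nim-sum pairwise:
6 ⊕ 5 = 3
3 ⊕ 15 = 12
12 ⊕ 2 = 14
The nim-sum is 14 ≠ 0, so this is an N-position: the player to move can win; Anya has a winning move.

Anya wins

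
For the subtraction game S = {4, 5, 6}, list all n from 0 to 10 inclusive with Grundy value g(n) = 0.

Grundy values for subtraction set {4, 5, 6}:
g(0) = mex{} = 0
g(1) = mex{} = 0
g(2) = mex{} = 0
g(3) = mex{} = 0
g(4) = mex{0} = 1
g(5) = mex{0} = 1
g(6) = mex{0} = 1
g(7) = mex{0} = 1
g(8) = mex{0,1} = 2
g(9) = mex{0,1} = 2
g(10) = mex{1} = 0
The P-positions (g = 0) in 0..10 are 0, 1, 2, 3, 10.

0, 1, 2, 3, 10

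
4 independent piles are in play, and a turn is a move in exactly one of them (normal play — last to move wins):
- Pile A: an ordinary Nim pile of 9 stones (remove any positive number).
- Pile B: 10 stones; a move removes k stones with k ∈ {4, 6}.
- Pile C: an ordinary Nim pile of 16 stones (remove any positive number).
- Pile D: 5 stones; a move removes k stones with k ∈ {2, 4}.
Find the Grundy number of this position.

27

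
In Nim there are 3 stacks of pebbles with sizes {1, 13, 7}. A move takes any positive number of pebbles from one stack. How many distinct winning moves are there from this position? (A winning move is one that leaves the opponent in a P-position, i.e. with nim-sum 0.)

Compute the nim-sum pairwise:
1 ^ 13 = 12
12 ^ 7 = 11
The overall nim-sum is X = 11. A stack of size p has a winning move iff p XOR X < p (reduce it to p XOR X).
  1: 1 XOR 11 = 10 ≥ 1 — no move.
  13: 13 XOR 11 = 6 < 13 — winning move (to 6).
  7: 7 XOR 11 = 12 ≥ 7 — no move.
That gives 1 winning move.

1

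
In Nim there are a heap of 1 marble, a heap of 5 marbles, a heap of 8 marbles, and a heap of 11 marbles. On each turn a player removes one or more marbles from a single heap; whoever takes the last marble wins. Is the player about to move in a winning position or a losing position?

Winning position

Compute the nim-sum pairwise:
1 ^ 5 = 4
4 ^ 8 = 12
12 ^ 11 = 7
The nim-sum is 7 ≠ 0, so this is an N-position: the player to move can win.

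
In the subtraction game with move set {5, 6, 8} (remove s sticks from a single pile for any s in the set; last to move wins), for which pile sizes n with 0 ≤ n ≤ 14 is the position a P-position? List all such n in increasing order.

0, 1, 2, 3, 4, 13, 14

Build the Grundy sequence with g(k) = mex{g(k−s) : s ∈ {5, 6, 8}, s ≤ k}:
g(0) = mex{} = 0
g(1) = mex{} = 0
g(2) = mex{} = 0
g(3) = mex{} = 0
g(4) = mex{} = 0
g(5) = mex{0} = 1
g(6) = mex{0} = 1
g(7) = mex{0} = 1
g(8) = mex{0} = 1
g(9) = mex{0} = 1
g(10) = mex{0,1} = 2
g(11) = mex{0,1} = 2
g(12) = mex{0,1} = 2
g(13) = mex{1} = 0
g(14) = mex{1} = 0
The P-positions (g = 0) in 0..14 are 0, 1, 2, 3, 4, 13, 14.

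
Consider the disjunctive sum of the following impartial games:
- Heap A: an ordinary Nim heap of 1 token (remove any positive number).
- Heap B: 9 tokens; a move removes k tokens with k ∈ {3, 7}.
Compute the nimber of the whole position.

0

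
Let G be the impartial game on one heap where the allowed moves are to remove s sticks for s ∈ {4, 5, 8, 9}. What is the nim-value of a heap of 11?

2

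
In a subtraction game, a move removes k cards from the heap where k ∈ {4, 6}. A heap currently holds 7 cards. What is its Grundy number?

1

Compute g(0), g(1), … for moves {4, 6}:
k:     0  1  2  3  4  5  6  7
g(k):  0  0  0  0  1  1  1  1
So g(7) = 1.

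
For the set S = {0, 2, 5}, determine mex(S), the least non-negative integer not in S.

0 is in the set but 1 is not, so the mex is 1.

1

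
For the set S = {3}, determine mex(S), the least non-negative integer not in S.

0

0 is not in the set, so the mex is 0.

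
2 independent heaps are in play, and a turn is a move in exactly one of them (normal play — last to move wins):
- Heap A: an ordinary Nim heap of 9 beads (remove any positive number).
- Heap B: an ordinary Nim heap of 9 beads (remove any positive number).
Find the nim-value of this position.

Heap A is a plain Nim heap of size 9, so its Grundy value is 9.
Heap B is a plain Nim heap of size 9, so its Grundy value is 9.
The value of a disjunctive sum is the nim-sum of the parts.
Combined value = 9 ⊕ 9 = 0.

0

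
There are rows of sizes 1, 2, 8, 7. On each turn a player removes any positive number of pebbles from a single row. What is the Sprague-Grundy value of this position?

12

Bitwise XOR of the heap sizes:
  0001  (1)
  0010  (2)
  1000  (8)
  0111  (7)
  ----
  1100  (12)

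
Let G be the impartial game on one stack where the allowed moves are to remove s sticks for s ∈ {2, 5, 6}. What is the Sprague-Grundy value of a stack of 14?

Compute g(0), g(1), … for moves {2, 5, 6}:
k:     0  1  2  3  4  5  6  7  8  9 10 11 12 13 14
g(k):  0  0  1  1  0  2  1  3  0  2  1  0  0  1  1
So g(14) = 1.

1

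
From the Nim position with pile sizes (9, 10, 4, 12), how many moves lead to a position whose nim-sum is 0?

In binary:
  1001  (9)
  1010  (10)
  0100  (4)
  1100  (12)
  ----
  1011  (11)
The overall nim-sum is X = 11. A pile of size p has a winning move iff p XOR X < p (reduce it to p XOR X).
  9: 9 XOR 11 = 2 < 9 — winning move (to 2).
  10: 10 XOR 11 = 1 < 10 — winning move (to 1).
  4: 4 XOR 11 = 15 ≥ 4 — no move.
  12: 12 XOR 11 = 7 < 12 — winning move (to 7).
That gives 3 winning moves.

3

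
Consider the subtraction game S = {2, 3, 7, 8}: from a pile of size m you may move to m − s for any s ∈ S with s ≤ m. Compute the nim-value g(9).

Grundy values for subtraction set {2, 3, 7, 8}:
k:     0  1  2  3  4  5  6  7  8  9
g(k):  0  0  1  1  2  0  0  1  1  2
So g(9) = 2.

2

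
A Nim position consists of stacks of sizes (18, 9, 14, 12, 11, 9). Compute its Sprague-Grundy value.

27

Nim-sum: 18 ⊕ 9 ⊕ 14 ⊕ 12 ⊕ 11 ⊕ 9 = 27.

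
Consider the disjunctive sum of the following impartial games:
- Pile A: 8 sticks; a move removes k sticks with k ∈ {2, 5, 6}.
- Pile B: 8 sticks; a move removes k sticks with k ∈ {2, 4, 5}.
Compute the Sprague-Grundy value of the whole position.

0

Build the Grundy sequence for pile A with g(k) = mex{g(k−s) : s ∈ {2, 5, 6}, s ≤ k}:
k:     0  1  2  3  4  5  6  7  8
g(k):  0  0  1  1  0  2  1  3  0
So g(8) = 0.
Grundy values for pile B (subtraction set {2, 4, 5}):
k:     0  1  2  3  4  5  6  7  8
g(k):  0  0  1  1  2  2  3  0  0
So g(8) = 0.
The value of a disjunctive sum is the nim-sum of the parts.
Combined value = 0 XOR 0 = 0.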